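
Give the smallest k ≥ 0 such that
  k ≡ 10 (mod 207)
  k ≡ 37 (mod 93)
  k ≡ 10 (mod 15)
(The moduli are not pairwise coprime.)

gcd(207, 93) = 3 and 3 | (37 − 10), so the pair is consistent; merging gives k ≡ 3943 (mod 6417), where 6417 = lcm(207, 93).
gcd(6417, 15) = 3 and 3 | (10 − 3943), so the pair is consistent; merging gives k ≡ 10360 (mod 32085), where 32085 = lcm(6417, 15).
The solution is unique modulo lcm(207, 93, 15) = 32085.

10360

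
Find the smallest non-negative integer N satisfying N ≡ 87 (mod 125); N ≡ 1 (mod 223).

From N ≡ 87 (mod 125) write N = 87 + 125t. Substituting into N ≡ 1 (mod 223) gives 125t ≡ 137 (mod 223), and since 125⁻¹ ≡ 157 (mod 223), t ≡ 101. Hence N ≡ 87 + 125·101 = 12712 (mod 27875).

12712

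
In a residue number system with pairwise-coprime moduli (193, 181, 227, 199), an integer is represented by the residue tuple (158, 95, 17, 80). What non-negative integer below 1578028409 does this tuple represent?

1456434514

Combine the congruences pairwise.
From x ≡ 158 (mod 193) write x = 158 + 193t. Substituting into x ≡ 95 (mod 181) gives 193t ≡ 118 (mod 181), and since 12⁻¹ ≡ 166 (mod 181), t ≡ 40. Hence x ≡ 158 + 193·40 = 7878 (mod 34933).
From x ≡ 7878 (mod 34933) write x = 7878 + 34933t. Substituting into x ≡ 17 (mod 227) gives 34933t ≡ 84 (mod 227), and since 202⁻¹ ≡ 118 (mod 227), t ≡ 151. Hence x ≡ 7878 + 34933·151 = 5282761 (mod 7929791).
From x ≡ 5282761 (mod 7929791) write x = 5282761 + 7929791t. Substituting into x ≡ 80 (mod 199) gives 7929791t ≡ 172 (mod 199), and since 39⁻¹ ≡ 148 (mod 199), t ≡ 183. Hence x ≡ 5282761 + 7929791·183 = 1456434514 (mod 1578028409).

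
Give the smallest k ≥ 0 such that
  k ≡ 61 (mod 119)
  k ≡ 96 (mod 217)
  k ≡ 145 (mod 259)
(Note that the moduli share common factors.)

113587

gcd(119, 217) = 7 and 7 | (96 − 61), so the pair is consistent; merging gives k ≡ 2917 (mod 3689), where 3689 = lcm(119, 217).
gcd(3689, 259) = 7 and 7 | (145 − 2917), so the pair is consistent; merging gives k ≡ 113587 (mod 136493), where 136493 = lcm(3689, 259).
The solution is unique modulo lcm(119, 217, 259) = 136493.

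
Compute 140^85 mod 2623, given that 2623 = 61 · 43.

2419

Mod 61: 140 ≡ 18; by Fermat, exponent reduces to 85 mod 60 = 25; 18^25 ≡ 40 (mod 61).
Mod 43: 140 ≡ 11; by Fermat, exponent reduces to 85 mod 42 = 1; 11^1 ≡ 11 (mod 43).
Combine by CRT: x ≡ 40 (mod 61), x ≡ 11 (mod 43) ⇒ x ≡ 2419 (mod 2623).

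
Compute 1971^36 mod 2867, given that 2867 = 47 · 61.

2010

Mod 47: 1971 ≡ 44; 44^36 ≡ 36 (mod 47).
Mod 61: 1971 ≡ 19; 19^36 ≡ 58 (mod 61).
Combine by CRT: x ≡ 36 (mod 47), x ≡ 58 (mod 61) ⇒ x ≡ 2010 (mod 2867).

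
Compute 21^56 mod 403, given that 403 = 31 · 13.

391

Mod 31: 21 ≡ 21; by Fermat, exponent reduces to 56 mod 30 = 26; 21^26 ≡ 19 (mod 31).
Mod 13: 21 ≡ 8; by Fermat, exponent reduces to 56 mod 12 = 8; 8^8 ≡ 1 (mod 13).
Combine by CRT: x ≡ 19 (mod 31), x ≡ 1 (mod 13) ⇒ x ≡ 391 (mod 403).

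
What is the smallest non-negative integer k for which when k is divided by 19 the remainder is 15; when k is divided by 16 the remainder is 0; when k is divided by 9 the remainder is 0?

The moduli are pairwise coprime; N = 19·16·9 = 2736.
N/19 = 144; 144 ≡ 11 (mod 19); 11·7 ≡ 1, so inverse 7.
N/16 = 171; 171 ≡ 11 (mod 16); 11·3 ≡ 1, so inverse 3.
N/9 = 304; 304 ≡ 7 (mod 9); 7·4 ≡ 1, so inverse 4.
k ≡ 15·144·7 + 0·171·3 + 0·304·4 = 15120.
15120 mod 2736 = 1440.

1440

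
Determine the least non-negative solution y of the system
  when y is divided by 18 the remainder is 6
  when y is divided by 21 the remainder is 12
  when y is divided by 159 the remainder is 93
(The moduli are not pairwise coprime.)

gcd(18, 21) = 3 and 3 | (12 − 6), so the pair is consistent; merging gives y ≡ 96 (mod 126), where 126 = lcm(18, 21).
gcd(126, 159) = 3 and 3 | (93 − 96), so the pair is consistent; merging gives y ≡ 3750 (mod 6678), where 6678 = lcm(126, 159).
The solution is unique modulo lcm(18, 21, 159) = 6678.

3750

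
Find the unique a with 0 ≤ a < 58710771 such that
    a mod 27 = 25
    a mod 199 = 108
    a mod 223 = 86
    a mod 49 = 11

23945380

The moduli are pairwise coprime; N = 27·199·223·49 = 58710771.
N/27 = 2174473; 2174473 ≡ 1 (mod 27), inverse 1.
N/199 = 295029; 295029 ≡ 111 (mod 199); 111·52 ≡ 1, so inverse 52.
N/223 = 263277; 263277 ≡ 137 (mod 223); 137·70 ≡ 1, so inverse 70.
N/49 = 1198179; 1198179 ≡ 31 (mod 49); 31·19 ≡ 1, so inverse 19.
a ≡ 25·2174473·1 + 108·295029·52 + 86·263277·70 + 11·1198179·19 = 3546591640.
3546591640 mod 58710771 = 23945380.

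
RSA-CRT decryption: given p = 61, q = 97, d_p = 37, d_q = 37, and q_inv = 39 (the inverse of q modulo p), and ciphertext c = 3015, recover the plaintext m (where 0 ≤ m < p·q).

3765

m₁ = c^(d_p) mod p: c ≡ 26 (mod 61), and 26^37 mod 61 = 44.
m₂ = c^(d_q) mod q: c ≡ 8 (mod 97), and 8^37 mod 97 = 79.
h = q_inv·(m₁ − m₂) mod p = 39·(44 − 79) mod 61 = 38.
m = m₂ + h·q = 79 + 38·97 = 3765.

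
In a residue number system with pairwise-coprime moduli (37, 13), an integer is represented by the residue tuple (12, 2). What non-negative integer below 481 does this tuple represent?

From x ≡ 12 (mod 37) write x = 12 + 37t. Substituting into x ≡ 2 (mod 13) gives 37t ≡ 3 (mod 13), and since 11⁻¹ ≡ 6 (mod 13), t ≡ 5. Hence x ≡ 12 + 37·5 = 197 (mod 481).

197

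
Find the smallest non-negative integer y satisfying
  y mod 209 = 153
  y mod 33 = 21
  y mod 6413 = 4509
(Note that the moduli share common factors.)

62226

Combine the congruences pairwise.
gcd(209, 33) = 11 and 11 | (21 − 153), so the pair is consistent; merging gives y ≡ 153 (mod 627), where 627 = lcm(209, 33).
gcd(627, 6413) = 11 and 11 | (4509 − 153), so the pair is consistent; merging gives y ≡ 62226 (mod 365541), where 365541 = lcm(627, 6413).
The solution is unique modulo lcm(209, 33, 6413) = 365541.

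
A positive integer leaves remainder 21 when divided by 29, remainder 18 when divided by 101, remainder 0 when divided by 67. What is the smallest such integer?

From m ≡ 21 (mod 29) write m = 21 + 29t. Substituting into m ≡ 18 (mod 101) gives 29t ≡ 98 (mod 101), and since 29⁻¹ ≡ 7 (mod 101), t ≡ 80. Hence m ≡ 21 + 29·80 = 2341 (mod 2929).
From m ≡ 2341 (mod 2929) write m = 2341 + 2929t. Substituting into m ≡ 0 (mod 67) gives 2929t ≡ 4 (mod 67), and since 48⁻¹ ≡ 7 (mod 67), t ≡ 28. Hence m ≡ 2341 + 2929·28 = 84353 (mod 196243).

84353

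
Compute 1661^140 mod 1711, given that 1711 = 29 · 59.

407

Mod 29: 1661 ≡ 8; since 28 | 140, by Fermat 8^140 ≡ 1 (mod 29).
Mod 59: 1661 ≡ 9; by Fermat, exponent reduces to 140 mod 58 = 24; 9^24 ≡ 53 (mod 59).
Combine by CRT: x ≡ 1 (mod 29), x ≡ 53 (mod 59) ⇒ x ≡ 407 (mod 1711).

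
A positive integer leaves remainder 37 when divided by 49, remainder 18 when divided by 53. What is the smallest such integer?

From n ≡ 37 (mod 49) write n = 37 + 49t. Substituting into n ≡ 18 (mod 53) gives 49t ≡ 34 (mod 53), and since 49⁻¹ ≡ 13 (mod 53), t ≡ 18. Hence n ≡ 37 + 49·18 = 919 (mod 2597).

919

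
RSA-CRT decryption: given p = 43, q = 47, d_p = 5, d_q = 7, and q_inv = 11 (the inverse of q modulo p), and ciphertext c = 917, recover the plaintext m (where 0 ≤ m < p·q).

m₁ = c^(d_p) mod p: c ≡ 14 (mod 43), and 14^5 mod 43 = 23.
m₂ = c^(d_q) mod q: c ≡ 24 (mod 47), and 24^7 mod 47 = 18.
h = q_inv·(m₁ − m₂) mod p = 11·(23 − 18) mod 43 = 12.
m = m₂ + h·q = 18 + 12·47 = 582.

582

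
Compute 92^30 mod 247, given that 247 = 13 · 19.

Mod 13: 92 ≡ 1; by Fermat, exponent reduces to 30 mod 12 = 6; 1^6 ≡ 1 (mod 13).
Mod 19: 92 ≡ 16; by Fermat, exponent reduces to 30 mod 18 = 12; 16^12 ≡ 11 (mod 19).
Combine by CRT: x ≡ 1 (mod 13), x ≡ 11 (mod 19) ⇒ x ≡ 144 (mod 247).

144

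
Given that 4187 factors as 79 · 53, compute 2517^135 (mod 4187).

58

Mod 79: 2517 ≡ 68; by Fermat, exponent reduces to 135 mod 78 = 57; 68^57 ≡ 58 (mod 79).
Mod 53: 2517 ≡ 26; by Fermat, exponent reduces to 135 mod 52 = 31; 26^31 ≡ 5 (mod 53).
Combine by CRT: x ≡ 58 (mod 79), x ≡ 5 (mod 53) ⇒ x ≡ 58 (mod 4187).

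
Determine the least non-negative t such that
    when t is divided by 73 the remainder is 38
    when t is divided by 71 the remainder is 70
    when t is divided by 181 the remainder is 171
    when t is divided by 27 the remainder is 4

The moduli are pairwise coprime; N = 73·71·181·27 = 25329321.
N/73 = 346977; 346977 ≡ 8 (mod 73); 8·64 ≡ 1, so inverse 64.
N/71 = 356751; 356751 ≡ 47 (mod 71); 47·68 ≡ 1, so inverse 68.
N/181 = 139941; 139941 ≡ 28 (mod 181); 28·97 ≡ 1, so inverse 97.
N/27 = 938123; 938123 ≡ 8 (mod 27); 8·17 ≡ 1, so inverse 17.
t ≡ 38·346977·64 + 70·356751·68 + 171·139941·97 + 4·938123·17 = 4926976555.
4926976555 mod 25329321 = 13088281.

13088281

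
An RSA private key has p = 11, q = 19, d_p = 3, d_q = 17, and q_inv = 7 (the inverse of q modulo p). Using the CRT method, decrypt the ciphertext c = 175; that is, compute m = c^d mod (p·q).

m₁ = c^(d_p) mod p: c ≡ 10 (mod 11), and 10^3 mod 11 = 10.
m₂ = c^(d_q) mod q: c ≡ 4 (mod 19), and 4^17 mod 19 = 5.
h = q_inv·(m₁ − m₂) mod p = 7·(10 − 5) mod 11 = 2.
m = m₂ + h·q = 5 + 2·19 = 43.

43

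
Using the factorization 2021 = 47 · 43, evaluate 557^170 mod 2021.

864

Mod 47: 557 ≡ 40; by Fermat, exponent reduces to 170 mod 46 = 32; 40^32 ≡ 18 (mod 47).
Mod 43: 557 ≡ 41; by Fermat, exponent reduces to 170 mod 42 = 2; 41^2 ≡ 4 (mod 43).
Combine by CRT: x ≡ 18 (mod 47), x ≡ 4 (mod 43) ⇒ x ≡ 864 (mod 2021).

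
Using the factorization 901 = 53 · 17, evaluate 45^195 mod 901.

Mod 53: 45 ≡ 45; by Fermat, exponent reduces to 195 mod 52 = 39; 45^39 ≡ 23 (mod 53).
Mod 17: 45 ≡ 11; by Fermat, exponent reduces to 195 mod 16 = 3; 11^3 ≡ 5 (mod 17).
Combine by CRT: x ≡ 23 (mod 53), x ≡ 5 (mod 17) ⇒ x ≡ 447 (mod 901).

447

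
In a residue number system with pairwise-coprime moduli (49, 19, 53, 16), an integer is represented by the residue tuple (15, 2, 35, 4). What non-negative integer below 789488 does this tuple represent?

129620

The moduli are pairwise coprime; N = 49·19·53·16 = 789488.
N/49 = 16112; 16112 ≡ 40 (mod 49); 40·38 ≡ 1, so inverse 38.
N/19 = 41552; 41552 ≡ 18 (mod 19); 18·18 ≡ 1, so inverse 18.
N/53 = 14896; 14896 ≡ 3 (mod 53); 3·18 ≡ 1, so inverse 18.
N/16 = 49343; 49343 ≡ 15 (mod 16); 15·15 ≡ 1, so inverse 15.
x ≡ 15·16112·38 + 2·41552·18 + 35·14896·18 + 4·49343·15 = 23024772.
23024772 mod 789488 = 129620.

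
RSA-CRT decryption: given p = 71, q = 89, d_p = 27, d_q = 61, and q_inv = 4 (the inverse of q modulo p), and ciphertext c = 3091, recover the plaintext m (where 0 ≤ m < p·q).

m₁ = c^(d_p) mod p: c ≡ 38 (mod 71), and 38^27 mod 71 = 10.
m₂ = c^(d_q) mod q: c ≡ 65 (mod 89), and 65^61 mod 89 = 56.
h = q_inv·(m₁ − m₂) mod p = 4·(10 − 56) mod 71 = 29.
m = m₂ + h·q = 56 + 29·89 = 2637.

2637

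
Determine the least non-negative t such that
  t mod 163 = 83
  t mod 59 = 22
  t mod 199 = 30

The moduli are pairwise coprime; N = 163·59·199 = 1913783.
N/163 = 11741; 11741 ≡ 5 (mod 163); 5·98 ≡ 1, so inverse 98.
N/59 = 32437; 32437 ≡ 46 (mod 59); 46·9 ≡ 1, so inverse 9.
N/199 = 9617; 9617 ≡ 65 (mod 199); 65·49 ≡ 1, so inverse 49.
t ≡ 83·11741·98 + 22·32437·9 + 30·9617·49 = 116060810.
116060810 mod 1913783 = 1233830.

1233830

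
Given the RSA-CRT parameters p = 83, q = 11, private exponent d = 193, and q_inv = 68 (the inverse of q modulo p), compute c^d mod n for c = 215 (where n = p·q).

689

d_p = d mod (p−1) = 193 mod 82 = 29; d_q = d mod (q−1) = 3.
m₁ = c^(d_p) mod p: c ≡ 49 (mod 83), and 49^29 mod 83 = 25.
m₂ = c^(d_q) mod q: c ≡ 6 (mod 11), and 6^3 mod 11 = 7.
h = q_inv·(m₁ − m₂) mod p = 68·(25 − 7) mod 83 = 62.
m = m₂ + h·q = 7 + 62·11 = 689.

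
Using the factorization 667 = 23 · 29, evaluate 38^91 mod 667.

Mod 23: 38 ≡ 15; by Fermat, exponent reduces to 91 mod 22 = 3; 15^3 ≡ 17 (mod 23).
Mod 29: 38 ≡ 9; by Fermat, exponent reduces to 91 mod 28 = 7; 9^7 ≡ 28 (mod 29).
Combine by CRT: x ≡ 17 (mod 23), x ≡ 28 (mod 29) ⇒ x ≡ 86 (mod 667).

86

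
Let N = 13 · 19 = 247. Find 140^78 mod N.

Mod 13: 140 ≡ 10; by Fermat, exponent reduces to 78 mod 12 = 6; 10^6 ≡ 1 (mod 13).
Mod 19: 140 ≡ 7; by Fermat, exponent reduces to 78 mod 18 = 6; 7^6 ≡ 1 (mod 19).
Combine by CRT: x ≡ 1 (mod 13), x ≡ 1 (mod 19) ⇒ x ≡ 1 (mod 247).

1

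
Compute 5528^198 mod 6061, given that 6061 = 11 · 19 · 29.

5834

Mod 11: 5528 ≡ 6; by Fermat, exponent reduces to 198 mod 10 = 8; 6^8 ≡ 4 (mod 11).
Mod 19: 5528 ≡ 18; since 18 | 198, by Fermat 18^198 ≡ 1 (mod 19).
Mod 29: 5528 ≡ 18; by Fermat, exponent reduces to 198 mod 28 = 2; 18^2 ≡ 5 (mod 29).
Combine by CRT: x ≡ 4 (mod 11), x ≡ 1 (mod 19), x ≡ 5 (mod 29) ⇒ x ≡ 5834 (mod 6061).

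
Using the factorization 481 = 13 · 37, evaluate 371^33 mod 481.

Mod 13: 371 ≡ 7; by Fermat, exponent reduces to 33 mod 12 = 9; 7^9 ≡ 8 (mod 13).
Mod 37: 371 ≡ 1; 1^33 ≡ 1 (mod 37).
Combine by CRT: x ≡ 8 (mod 13), x ≡ 1 (mod 37) ⇒ x ≡ 112 (mod 481).

112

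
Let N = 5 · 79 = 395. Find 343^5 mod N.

58

Mod 5: 343 ≡ 3; by Fermat, exponent reduces to 5 mod 4 = 1; 3^1 ≡ 3 (mod 5).
Mod 79: 343 ≡ 27; 27^5 ≡ 58 (mod 79).
Combine by CRT: x ≡ 3 (mod 5), x ≡ 58 (mod 79) ⇒ x ≡ 58 (mod 395).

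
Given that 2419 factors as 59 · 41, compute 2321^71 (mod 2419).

1501

Mod 59: 2321 ≡ 20; by Fermat, exponent reduces to 71 mod 58 = 13; 20^13 ≡ 26 (mod 59).
Mod 41: 2321 ≡ 25; by Fermat, exponent reduces to 71 mod 40 = 31; 25^31 ≡ 25 (mod 41).
Combine by CRT: x ≡ 26 (mod 59), x ≡ 25 (mod 41) ⇒ x ≡ 1501 (mod 2419).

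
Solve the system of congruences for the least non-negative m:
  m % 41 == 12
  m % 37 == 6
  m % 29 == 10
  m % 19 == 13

381476

Combine the congruences pairwise.
From m ≡ 12 (mod 41) write m = 12 + 41t. Substituting into m ≡ 6 (mod 37) gives 41t ≡ 31 (mod 37), and since 4⁻¹ ≡ 28 (mod 37), t ≡ 17. Hence m ≡ 12 + 41·17 = 709 (mod 1517).
From m ≡ 709 (mod 1517) write m = 709 + 1517t. Substituting into m ≡ 10 (mod 29) gives 1517t ≡ 26 (mod 29), and since 9⁻¹ ≡ 13 (mod 29), t ≡ 19. Hence m ≡ 709 + 1517·19 = 29532 (mod 43993).
From m ≡ 29532 (mod 43993) write m = 29532 + 43993t. Substituting into m ≡ 13 (mod 19) gives 43993t ≡ 7 (mod 19), and since 8⁻¹ ≡ 12 (mod 19), t ≡ 8. Hence m ≡ 29532 + 43993·8 = 381476 (mod 835867).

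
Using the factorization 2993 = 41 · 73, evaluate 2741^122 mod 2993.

200

Mod 41: 2741 ≡ 35; by Fermat, exponent reduces to 122 mod 40 = 2; 35^2 ≡ 36 (mod 41).
Mod 73: 2741 ≡ 40; by Fermat, exponent reduces to 122 mod 72 = 50; 40^50 ≡ 54 (mod 73).
Combine by CRT: x ≡ 36 (mod 41), x ≡ 54 (mod 73) ⇒ x ≡ 200 (mod 2993).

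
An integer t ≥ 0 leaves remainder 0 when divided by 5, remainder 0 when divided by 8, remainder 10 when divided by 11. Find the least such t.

120

From t ≡ 0 (mod 5) write t = 0 + 5s. Substituting into t ≡ 0 (mod 8) gives 5s ≡ 0 (mod 8), and since 5⁻¹ ≡ 5 (mod 8), s ≡ 0. Hence t ≡ 0 + 5·0 = 0 (mod 40).
From t ≡ 0 (mod 40) write t = 0 + 40s. Substituting into t ≡ 10 (mod 11) gives 40s ≡ 10 (mod 11), and since 7⁻¹ ≡ 8 (mod 11), s ≡ 3. Hence t ≡ 0 + 40·3 = 120 (mod 440).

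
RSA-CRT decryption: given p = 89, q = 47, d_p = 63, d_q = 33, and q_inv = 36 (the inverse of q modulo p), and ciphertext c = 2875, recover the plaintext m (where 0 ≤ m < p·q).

m₁ = c^(d_p) mod p: c ≡ 27 (mod 89), and 27^63 mod 89 = 66.
m₂ = c^(d_q) mod q: c ≡ 8 (mod 47), and 8^33 mod 47 = 34.
h = q_inv·(m₁ − m₂) mod p = 36·(66 − 34) mod 89 = 84.
m = m₂ + h·q = 34 + 84·47 = 3982.

3982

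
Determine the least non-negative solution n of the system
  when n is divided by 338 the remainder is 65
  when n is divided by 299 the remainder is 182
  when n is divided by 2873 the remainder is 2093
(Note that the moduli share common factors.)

71045

gcd(338, 299) = 13 and 13 | (182 − 65), so the pair is consistent; merging gives n ≡ 1079 (mod 7774), where 7774 = lcm(338, 299).
gcd(7774, 2873) = 169 and 169 | (2093 − 1079), so the pair is consistent; merging gives n ≡ 71045 (mod 132158), where 132158 = lcm(7774, 2873).
The solution is unique modulo lcm(338, 299, 2873) = 132158.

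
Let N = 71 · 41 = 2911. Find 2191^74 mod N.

Mod 71: 2191 ≡ 61; by Fermat, exponent reduces to 74 mod 70 = 4; 61^4 ≡ 60 (mod 71).
Mod 41: 2191 ≡ 18; by Fermat, exponent reduces to 74 mod 40 = 34; 18^34 ≡ 16 (mod 41).
Combine by CRT: x ≡ 60 (mod 71), x ≡ 16 (mod 41) ⇒ x ≡ 344 (mod 2911).

344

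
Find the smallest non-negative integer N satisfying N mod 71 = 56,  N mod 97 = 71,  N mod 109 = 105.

The moduli are pairwise coprime; M = 71·97·109 = 750683.
M/71 = 10573; 10573 ≡ 65 (mod 71); 65·59 ≡ 1, so inverse 59.
M/97 = 7739; 7739 ≡ 76 (mod 97); 76·60 ≡ 1, so inverse 60.
M/109 = 6887; 6887 ≡ 20 (mod 109); 20·60 ≡ 1, so inverse 60.
N ≡ 56·10573·59 + 71·7739·60 + 105·6887·60 = 111289432.
111289432 mod 750683 = 188348.

188348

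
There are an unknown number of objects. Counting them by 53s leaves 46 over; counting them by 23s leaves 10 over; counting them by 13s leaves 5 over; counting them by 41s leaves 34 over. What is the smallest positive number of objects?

126027

From N ≡ 46 (mod 53) write N = 46 + 53t. Substituting into N ≡ 10 (mod 23) gives 53t ≡ 10 (mod 23), and since 7⁻¹ ≡ 10 (mod 23), t ≡ 8. Hence N ≡ 46 + 53·8 = 470 (mod 1219).
From N ≡ 470 (mod 1219) write N = 470 + 1219t. Substituting into N ≡ 5 (mod 13) gives 1219t ≡ 3 (mod 13), and since 10⁻¹ ≡ 4 (mod 13), t ≡ 12. Hence N ≡ 470 + 1219·12 = 15098 (mod 15847).
From N ≡ 15098 (mod 15847) write N = 15098 + 15847t. Substituting into N ≡ 34 (mod 41) gives 15847t ≡ 24 (mod 41), and since 21⁻¹ ≡ 2 (mod 41), t ≡ 7. Hence N ≡ 15098 + 15847·7 = 126027 (mod 649727).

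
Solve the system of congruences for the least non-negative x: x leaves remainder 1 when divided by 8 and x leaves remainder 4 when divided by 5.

From x ≡ 1 (mod 8) write x = 1 + 8t. Substituting into x ≡ 4 (mod 5) gives 8t ≡ 3 (mod 5), and since 3⁻¹ ≡ 2 (mod 5), t ≡ 1. Hence x ≡ 1 + 8·1 = 9 (mod 40).

9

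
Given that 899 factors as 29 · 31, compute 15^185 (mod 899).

743

Mod 29: 15 ≡ 15; by Fermat, exponent reduces to 185 mod 28 = 17; 15^17 ≡ 18 (mod 29).
Mod 31: 15 ≡ 15; by Fermat, exponent reduces to 185 mod 30 = 5; 15^5 ≡ 30 (mod 31).
Combine by CRT: x ≡ 18 (mod 29), x ≡ 30 (mod 31) ⇒ x ≡ 743 (mod 899).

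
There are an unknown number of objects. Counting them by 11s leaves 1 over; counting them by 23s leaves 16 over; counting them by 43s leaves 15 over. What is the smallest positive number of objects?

10550

Combine the congruences pairwise.
From N ≡ 1 (mod 11) write N = 1 + 11t. Substituting into N ≡ 16 (mod 23) gives 11t ≡ 15 (mod 23), and since 11⁻¹ ≡ 21 (mod 23), t ≡ 16. Hence N ≡ 1 + 11·16 = 177 (mod 253).
From N ≡ 177 (mod 253) write N = 177 + 253t. Substituting into N ≡ 15 (mod 43) gives 253t ≡ 10 (mod 43), and since 38⁻¹ ≡ 17 (mod 43), t ≡ 41. Hence N ≡ 177 + 253·41 = 10550 (mod 10879).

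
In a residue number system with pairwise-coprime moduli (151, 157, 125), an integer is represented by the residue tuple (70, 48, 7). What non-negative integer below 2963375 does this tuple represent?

Combine the congruences pairwise.
From x ≡ 70 (mod 151) write x = 70 + 151t. Substituting into x ≡ 48 (mod 157) gives 151t ≡ 135 (mod 157), and since 151⁻¹ ≡ 26 (mod 157), t ≡ 56. Hence x ≡ 70 + 151·56 = 8526 (mod 23707).
From x ≡ 8526 (mod 23707) write x = 8526 + 23707t. Substituting into x ≡ 7 (mod 125) gives 23707t ≡ 106 (mod 125), and since 82⁻¹ ≡ 93 (mod 125), t ≡ 108. Hence x ≡ 8526 + 23707·108 = 2568882 (mod 2963375).

2568882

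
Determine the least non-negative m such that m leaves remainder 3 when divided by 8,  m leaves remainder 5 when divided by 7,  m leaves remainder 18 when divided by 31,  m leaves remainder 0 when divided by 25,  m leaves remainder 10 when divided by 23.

The moduli are pairwise coprime; N = 8·7·31·25·23 = 998200.
N/8 = 124775; 124775 ≡ 7 (mod 8); 7·7 ≡ 1, so inverse 7.
N/7 = 142600; 142600 ≡ 3 (mod 7); 3·5 ≡ 1, so inverse 5.
N/31 = 32200; 32200 ≡ 22 (mod 31); 22·24 ≡ 1, so inverse 24.
N/25 = 39928; 39928 ≡ 3 (mod 25); 3·17 ≡ 1, so inverse 17.
N/23 = 43400; 43400 ≡ 22 (mod 23); 22·22 ≡ 1, so inverse 22.
m ≡ 3·124775·7 + 5·142600·5 + 18·32200·24 + 0·39928·17 + 10·43400·22 = 29643675.
29643675 mod 998200 = 695875.

695875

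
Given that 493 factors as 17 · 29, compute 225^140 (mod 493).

Mod 17: 225 ≡ 4; by Fermat, exponent reduces to 140 mod 16 = 12; 4^12 ≡ 1 (mod 17).
Mod 29: 225 ≡ 22; since 28 | 140, by Fermat 22^140 ≡ 1 (mod 29).
Combine by CRT: x ≡ 1 (mod 17), x ≡ 1 (mod 29) ⇒ x ≡ 1 (mod 493).

1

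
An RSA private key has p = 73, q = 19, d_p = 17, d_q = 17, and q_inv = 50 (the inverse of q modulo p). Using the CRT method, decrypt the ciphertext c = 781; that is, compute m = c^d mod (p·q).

124

m₁ = c^(d_p) mod p: c ≡ 51 (mod 73), and 51^17 mod 73 = 51.
m₂ = c^(d_q) mod q: c ≡ 2 (mod 19), and 2^17 mod 19 = 10.
h = q_inv·(m₁ − m₂) mod p = 50·(51 − 10) mod 73 = 6.
m = m₂ + h·q = 10 + 6·19 = 124.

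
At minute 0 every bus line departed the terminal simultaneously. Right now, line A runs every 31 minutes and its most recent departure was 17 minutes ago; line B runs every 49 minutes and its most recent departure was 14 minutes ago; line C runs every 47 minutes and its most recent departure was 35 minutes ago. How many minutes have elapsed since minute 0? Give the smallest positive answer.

Combine the congruences pairwise.
From t ≡ 17 (mod 31) write t = 17 + 31s. Substituting into t ≡ 14 (mod 49) gives 31s ≡ 46 (mod 49), and since 31⁻¹ ≡ 19 (mod 49), s ≡ 41. Hence t ≡ 17 + 31·41 = 1288 (mod 1519).
From t ≡ 1288 (mod 1519) write t = 1288 + 1519s. Substituting into t ≡ 35 (mod 47) gives 1519s ≡ 16 (mod 47), and since 15⁻¹ ≡ 22 (mod 47), s ≡ 23. Hence t ≡ 1288 + 1519·23 = 36225 (mod 71393).

36225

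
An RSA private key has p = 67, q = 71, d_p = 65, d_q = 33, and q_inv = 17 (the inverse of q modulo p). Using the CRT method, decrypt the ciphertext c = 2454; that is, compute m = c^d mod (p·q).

m₁ = c^(d_p) mod p: c ≡ 42 (mod 67), and 42^65 mod 67 = 8.
m₂ = c^(d_q) mod q: c ≡ 40 (mod 71), and 40^33 mod 71 = 43.
h = q_inv·(m₁ − m₂) mod p = 17·(8 − 43) mod 67 = 8.
m = m₂ + h·q = 43 + 8·71 = 611.

611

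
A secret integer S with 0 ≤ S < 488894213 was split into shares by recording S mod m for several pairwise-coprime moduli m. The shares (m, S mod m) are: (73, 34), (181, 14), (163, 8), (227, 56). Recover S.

218981054

Combine the congruences pairwise.
From S ≡ 34 (mod 73) write S = 34 + 73t. Substituting into S ≡ 14 (mod 181) gives 73t ≡ 161 (mod 181), and since 73⁻¹ ≡ 62 (mod 181), t ≡ 27. Hence S ≡ 34 + 73·27 = 2005 (mod 13213).
From S ≡ 2005 (mod 13213) write S = 2005 + 13213t. Substituting into S ≡ 8 (mod 163) gives 13213t ≡ 122 (mod 163), and since 10⁻¹ ≡ 49 (mod 163), t ≡ 110. Hence S ≡ 2005 + 13213·110 = 1455435 (mod 2153719).
From S ≡ 1455435 (mod 2153719) write S = 1455435 + 2153719t. Substituting into S ≡ 56 (mod 227) gives 2153719t ≡ 145 (mod 227), and since 170⁻¹ ≡ 223 (mod 227), t ≡ 101. Hence S ≡ 1455435 + 2153719·101 = 218981054 (mod 488894213).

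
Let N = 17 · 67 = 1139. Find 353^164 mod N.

562

Mod 17: 353 ≡ 13; by Fermat, exponent reduces to 164 mod 16 = 4; 13^4 ≡ 1 (mod 17).
Mod 67: 353 ≡ 18; by Fermat, exponent reduces to 164 mod 66 = 32; 18^32 ≡ 26 (mod 67).
Combine by CRT: x ≡ 1 (mod 17), x ≡ 26 (mod 67) ⇒ x ≡ 562 (mod 1139).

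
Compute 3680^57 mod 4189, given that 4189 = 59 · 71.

1644

Mod 59: 3680 ≡ 22; 22^57 ≡ 51 (mod 59).
Mod 71: 3680 ≡ 59; 59^57 ≡ 11 (mod 71).
Combine by CRT: x ≡ 51 (mod 59), x ≡ 11 (mod 71) ⇒ x ≡ 1644 (mod 4189).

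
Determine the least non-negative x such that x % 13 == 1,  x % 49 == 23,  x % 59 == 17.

From x ≡ 1 (mod 13) write x = 1 + 13t. Substituting into x ≡ 23 (mod 49) gives 13t ≡ 22 (mod 49), and since 13⁻¹ ≡ 34 (mod 49), t ≡ 13. Hence x ≡ 1 + 13·13 = 170 (mod 637).
From x ≡ 170 (mod 637) write x = 170 + 637t. Substituting into x ≡ 17 (mod 59) gives 637t ≡ 24 (mod 59), and since 47⁻¹ ≡ 54 (mod 59), t ≡ 57. Hence x ≡ 170 + 637·57 = 36479 (mod 37583).

36479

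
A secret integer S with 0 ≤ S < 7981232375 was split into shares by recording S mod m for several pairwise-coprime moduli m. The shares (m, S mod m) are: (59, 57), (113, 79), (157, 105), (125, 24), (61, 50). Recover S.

4654189274

The moduli are pairwise coprime; N = 59·113·157·125·61 = 7981232375.
N/59 = 135275125; 135275125 ≡ 43 (mod 59); 43·11 ≡ 1, so inverse 11.
N/113 = 70630375; 70630375 ≡ 64 (mod 113); 64·83 ≡ 1, so inverse 83.
N/157 = 50835875; 50835875 ≡ 60 (mod 157); 60·123 ≡ 1, so inverse 123.
N/125 = 63849859; 63849859 ≡ 109 (mod 125); 109·39 ≡ 1, so inverse 39.
N/61 = 130839875; 130839875 ≡ 60 (mod 61); 60·60 ≡ 1, so inverse 60.
S ≡ 57·135275125·11 + 79·70630375·83 + 105·50835875·123 + 24·63849859·39 + 50·130839875·60 = 1656769290899.
1656769290899 mod 7981232375 = 4654189274.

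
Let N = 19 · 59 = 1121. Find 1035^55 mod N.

Mod 19: 1035 ≡ 9; by Fermat, exponent reduces to 55 mod 18 = 1; 9^1 ≡ 9 (mod 19).
Mod 59: 1035 ≡ 32; 32^55 ≡ 18 (mod 59).
Combine by CRT: x ≡ 9 (mod 19), x ≡ 18 (mod 59) ⇒ x ≡ 313 (mod 1121).

313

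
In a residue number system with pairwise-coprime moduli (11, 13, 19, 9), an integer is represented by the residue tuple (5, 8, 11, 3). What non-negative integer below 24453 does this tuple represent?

From x ≡ 5 (mod 11) write x = 5 + 11t. Substituting into x ≡ 8 (mod 13) gives 11t ≡ 3 (mod 13), and since 11⁻¹ ≡ 6 (mod 13), t ≡ 5. Hence x ≡ 5 + 11·5 = 60 (mod 143).
From x ≡ 60 (mod 143) write x = 60 + 143t. Substituting into x ≡ 11 (mod 19) gives 143t ≡ 8 (mod 19), and since 10⁻¹ ≡ 2 (mod 19), t ≡ 16. Hence x ≡ 60 + 143·16 = 2348 (mod 2717).
From x ≡ 2348 (mod 2717) write x = 2348 + 2717t. Substituting into x ≡ 3 (mod 9) gives 2717t ≡ 4 (mod 9), and since 8⁻¹ ≡ 8 (mod 9), t ≡ 5. Hence x ≡ 2348 + 2717·5 = 15933 (mod 24453).

15933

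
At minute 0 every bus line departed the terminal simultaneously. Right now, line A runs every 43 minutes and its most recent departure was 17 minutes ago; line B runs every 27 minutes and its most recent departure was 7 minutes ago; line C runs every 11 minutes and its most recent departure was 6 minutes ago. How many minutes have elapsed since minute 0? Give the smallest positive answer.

3328

Combine the congruences pairwise.
From t ≡ 17 (mod 43) write t = 17 + 43s. Substituting into t ≡ 7 (mod 27) gives 43s ≡ 17 (mod 27), and since 16⁻¹ ≡ 22 (mod 27), s ≡ 23. Hence t ≡ 17 + 43·23 = 1006 (mod 1161).
From t ≡ 1006 (mod 1161) write t = 1006 + 1161s. Substituting into t ≡ 6 (mod 11) gives 1161s ≡ 1 (mod 11), and since 6⁻¹ ≡ 2 (mod 11), s ≡ 2. Hence t ≡ 1006 + 1161·2 = 3328 (mod 12771).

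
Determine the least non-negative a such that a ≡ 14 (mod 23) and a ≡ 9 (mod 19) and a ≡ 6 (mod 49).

17793

Combine the congruences pairwise.
From a ≡ 14 (mod 23) write a = 14 + 23t. Substituting into a ≡ 9 (mod 19) gives 23t ≡ 14 (mod 19), and since 4⁻¹ ≡ 5 (mod 19), t ≡ 13. Hence a ≡ 14 + 23·13 = 313 (mod 437).
From a ≡ 313 (mod 437) write a = 313 + 437t. Substituting into a ≡ 6 (mod 49) gives 437t ≡ 36 (mod 49), and since 45⁻¹ ≡ 12 (mod 49), t ≡ 40. Hence a ≡ 313 + 437·40 = 17793 (mod 21413).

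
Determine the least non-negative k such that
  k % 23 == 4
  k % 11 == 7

73

From k ≡ 4 (mod 23) write k = 4 + 23t. Substituting into k ≡ 7 (mod 11) gives 23t ≡ 3 (mod 11), and since 1⁻¹ ≡ 1 (mod 11), t ≡ 3. Hence k ≡ 4 + 23·3 = 73 (mod 253).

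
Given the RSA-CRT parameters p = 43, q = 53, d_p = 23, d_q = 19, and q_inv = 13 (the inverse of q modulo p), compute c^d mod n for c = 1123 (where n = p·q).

m₁ = c^(d_p) mod p: c ≡ 5 (mod 43), and 5^23 mod 43 = 18.
m₂ = c^(d_q) mod q: c ≡ 10 (mod 53), and 10^19 mod 53 = 49.
h = q_inv·(m₁ − m₂) mod p = 13·(18 − 49) mod 43 = 27.
m = m₂ + h·q = 49 + 27·53 = 1480.

1480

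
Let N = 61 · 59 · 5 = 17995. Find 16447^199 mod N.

Mod 61: 16447 ≡ 38; by Fermat, exponent reduces to 199 mod 60 = 19; 38^19 ≡ 53 (mod 61).
Mod 59: 16447 ≡ 45; by Fermat, exponent reduces to 199 mod 58 = 25; 45^25 ≡ 17 (mod 59).
Mod 5: 16447 ≡ 2; by Fermat, exponent reduces to 199 mod 4 = 3; 2^3 ≡ 3 (mod 5).
Combine by CRT: x ≡ 53 (mod 61), x ≡ 17 (mod 59), x ≡ 3 (mod 5) ⇒ x ≡ 6153 (mod 17995).

6153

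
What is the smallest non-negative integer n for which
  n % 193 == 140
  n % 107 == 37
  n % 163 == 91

1963915

The moduli are pairwise coprime; M = 193·107·163 = 3366113.
M/193 = 17441; 17441 ≡ 71 (mod 193); 71·87 ≡ 1, so inverse 87.
M/107 = 31459; 31459 ≡ 1 (mod 107), inverse 1.
M/163 = 20651; 20651 ≡ 113 (mod 163); 113·88 ≡ 1, so inverse 88.
n ≡ 140·17441·87 + 37·31459·1 + 91·20651·88 = 378968571.
378968571 mod 3366113 = 1963915.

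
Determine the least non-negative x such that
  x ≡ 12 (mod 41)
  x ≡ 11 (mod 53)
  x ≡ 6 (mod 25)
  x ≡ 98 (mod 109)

4023506

From x ≡ 12 (mod 41) write x = 12 + 41t. Substituting into x ≡ 11 (mod 53) gives 41t ≡ 52 (mod 53), and since 41⁻¹ ≡ 22 (mod 53), t ≡ 31. Hence x ≡ 12 + 41·31 = 1283 (mod 2173).
From x ≡ 1283 (mod 2173) write x = 1283 + 2173t. Substituting into x ≡ 6 (mod 25) gives 2173t ≡ 23 (mod 25), and since 23⁻¹ ≡ 12 (mod 25), t ≡ 1. Hence x ≡ 1283 + 2173·1 = 3456 (mod 54325).
From x ≡ 3456 (mod 54325) write x = 3456 + 54325t. Substituting into x ≡ 98 (mod 109) gives 54325t ≡ 21 (mod 109), and since 43⁻¹ ≡ 71 (mod 109), t ≡ 74. Hence x ≡ 3456 + 54325·74 = 4023506 (mod 5921425).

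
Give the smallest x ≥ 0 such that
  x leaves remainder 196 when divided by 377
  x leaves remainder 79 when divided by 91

2081

gcd(377, 91) = 13 and 13 | (79 − 196), so the pair is consistent; merging gives x ≡ 2081 (mod 2639), where 2639 = lcm(377, 91).
The solution is unique modulo lcm(377, 91) = 2639.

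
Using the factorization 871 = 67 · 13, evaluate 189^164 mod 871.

575

Mod 67: 189 ≡ 55; by Fermat, exponent reduces to 164 mod 66 = 32; 55^32 ≡ 39 (mod 67).
Mod 13: 189 ≡ 7; by Fermat, exponent reduces to 164 mod 12 = 8; 7^8 ≡ 3 (mod 13).
Combine by CRT: x ≡ 39 (mod 67), x ≡ 3 (mod 13) ⇒ x ≡ 575 (mod 871).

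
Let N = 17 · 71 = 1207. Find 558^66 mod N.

Mod 17: 558 ≡ 14; by Fermat, exponent reduces to 66 mod 16 = 2; 14^2 ≡ 9 (mod 17).
Mod 71: 558 ≡ 61; 61^66 ≡ 58 (mod 71).
Combine by CRT: x ≡ 9 (mod 17), x ≡ 58 (mod 71) ⇒ x ≡ 910 (mod 1207).

910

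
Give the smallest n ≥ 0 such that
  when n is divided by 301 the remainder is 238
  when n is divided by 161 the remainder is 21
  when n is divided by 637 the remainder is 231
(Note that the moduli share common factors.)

400267

gcd(301, 161) = 7 and 7 | (21 − 238), so the pair is consistent; merging gives n ≡ 5656 (mod 6923), where 6923 = lcm(301, 161).
gcd(6923, 637) = 7 and 7 | (231 − 5656), so the pair is consistent; merging gives n ≡ 400267 (mod 629993), where 629993 = lcm(6923, 637).
The solution is unique modulo lcm(301, 161, 637) = 629993.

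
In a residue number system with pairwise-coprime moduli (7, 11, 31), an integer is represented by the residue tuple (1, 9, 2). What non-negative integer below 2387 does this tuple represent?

64

From x ≡ 1 (mod 7) write x = 1 + 7t. Substituting into x ≡ 9 (mod 11) gives 7t ≡ 8 (mod 11), and since 7⁻¹ ≡ 8 (mod 11), t ≡ 9. Hence x ≡ 1 + 7·9 = 64 (mod 77).
From x ≡ 64 (mod 77) write x = 64 + 77t. Substituting into x ≡ 2 (mod 31) gives 77t ≡ 0 (mod 31), and since 15⁻¹ ≡ 29 (mod 31), t ≡ 0. Hence x ≡ 64 + 77·0 = 64 (mod 2387).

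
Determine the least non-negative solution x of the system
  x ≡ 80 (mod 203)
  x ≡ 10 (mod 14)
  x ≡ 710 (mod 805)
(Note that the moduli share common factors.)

26470

Combine the congruences pairwise.
gcd(203, 14) = 7 and 7 | (10 − 80), so the pair is consistent; merging gives x ≡ 80 (mod 406), where 406 = lcm(203, 14).
gcd(406, 805) = 7 and 7 | (710 − 80), so the pair is consistent; merging gives x ≡ 26470 (mod 46690), where 46690 = lcm(406, 805).
The solution is unique modulo lcm(203, 14, 805) = 46690.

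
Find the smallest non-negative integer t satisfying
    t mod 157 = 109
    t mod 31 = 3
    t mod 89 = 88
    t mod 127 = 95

From t ≡ 109 (mod 157) write t = 109 + 157s. Substituting into t ≡ 3 (mod 31) gives 157s ≡ 18 (mod 31), and since 2⁻¹ ≡ 16 (mod 31), s ≡ 9. Hence t ≡ 109 + 157·9 = 1522 (mod 4867).
From t ≡ 1522 (mod 4867) write t = 1522 + 4867s. Substituting into t ≡ 88 (mod 89) gives 4867s ≡ 79 (mod 89), and since 61⁻¹ ≡ 54 (mod 89), s ≡ 83. Hence t ≡ 1522 + 4867·83 = 405483 (mod 433163).
From t ≡ 405483 (mod 433163) write t = 405483 + 433163s. Substituting into t ≡ 95 (mod 127) gives 433163s ≡ 123 (mod 127), and since 93⁻¹ ≡ 56 (mod 127), s ≡ 30. Hence t ≡ 405483 + 433163·30 = 13400373 (mod 55011701).

13400373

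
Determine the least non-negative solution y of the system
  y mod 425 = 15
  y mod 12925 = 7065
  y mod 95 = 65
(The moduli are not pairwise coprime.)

gcd(425, 12925) = 25 and 25 | (7065 − 15), so the pair is consistent; merging gives y ≡ 19990 (mod 219725), where 219725 = lcm(425, 12925).
gcd(219725, 95) = 5 and 5 | (65 − 19990), so the pair is consistent; merging gives y ≡ 1558065 (mod 4174775), where 4174775 = lcm(219725, 95).
The solution is unique modulo lcm(425, 12925, 95) = 4174775.

1558065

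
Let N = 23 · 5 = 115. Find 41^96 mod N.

16

Mod 23: 41 ≡ 18; by Fermat, exponent reduces to 96 mod 22 = 8; 18^8 ≡ 16 (mod 23).
Mod 5: 41 ≡ 1; since 4 | 96, by Fermat 1^96 ≡ 1 (mod 5).
Combine by CRT: x ≡ 16 (mod 23), x ≡ 1 (mod 5) ⇒ x ≡ 16 (mod 115).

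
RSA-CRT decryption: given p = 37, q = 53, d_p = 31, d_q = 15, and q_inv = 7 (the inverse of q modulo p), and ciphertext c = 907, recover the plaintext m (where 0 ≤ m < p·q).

1660

m₁ = c^(d_p) mod p: c ≡ 19 (mod 37), and 19^31 mod 37 = 32.
m₂ = c^(d_q) mod q: c ≡ 6 (mod 53), and 6^15 mod 53 = 17.
h = q_inv·(m₁ − m₂) mod p = 7·(32 − 17) mod 37 = 31.
m = m₂ + h·q = 17 + 31·53 = 1660.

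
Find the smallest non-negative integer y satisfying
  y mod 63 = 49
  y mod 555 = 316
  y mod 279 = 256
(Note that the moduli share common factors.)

Combine the congruences pairwise.
gcd(63, 555) = 3 and 3 | (316 − 49), so the pair is consistent; merging gives y ≡ 9751 (mod 11655), where 11655 = lcm(63, 555).
gcd(11655, 279) = 9 and 9 | (256 − 9751), so the pair is consistent; merging gives y ≡ 114646 (mod 361305), where 361305 = lcm(11655, 279).
The solution is unique modulo lcm(63, 555, 279) = 361305.

114646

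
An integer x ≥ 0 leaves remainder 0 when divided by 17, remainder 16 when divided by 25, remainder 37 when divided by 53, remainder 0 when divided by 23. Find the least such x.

322966

From x ≡ 0 (mod 17) write x = 0 + 17t. Substituting into x ≡ 16 (mod 25) gives 17t ≡ 16 (mod 25), and since 17⁻¹ ≡ 3 (mod 25), t ≡ 23. Hence x ≡ 0 + 17·23 = 391 (mod 425).
From x ≡ 391 (mod 425) write x = 391 + 425t. Substituting into x ≡ 37 (mod 53) gives 425t ≡ 17 (mod 53), and since 1⁻¹ ≡ 1 (mod 53), t ≡ 17. Hence x ≡ 391 + 425·17 = 7616 (mod 22525).
From x ≡ 7616 (mod 22525) write x = 7616 + 22525t. Substituting into x ≡ 0 (mod 23) gives 22525t ≡ 20 (mod 23), and since 8⁻¹ ≡ 3 (mod 23), t ≡ 14. Hence x ≡ 7616 + 22525·14 = 322966 (mod 518075).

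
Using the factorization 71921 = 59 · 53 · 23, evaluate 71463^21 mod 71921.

4313

Mod 59: 71463 ≡ 14; 14^21 ≡ 6 (mod 59).
Mod 53: 71463 ≡ 19; 19^21 ≡ 20 (mod 53).
Mod 23: 71463 ≡ 2; 2^21 ≡ 12 (mod 23).
Combine by CRT: x ≡ 6 (mod 59), x ≡ 20 (mod 53), x ≡ 12 (mod 23) ⇒ x ≡ 4313 (mod 71921).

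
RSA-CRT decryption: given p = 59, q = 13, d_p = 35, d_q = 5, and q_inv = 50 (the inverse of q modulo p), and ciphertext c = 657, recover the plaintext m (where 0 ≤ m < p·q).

m₁ = c^(d_p) mod p: c ≡ 8 (mod 59), and 8^35 mod 59 = 52.
m₂ = c^(d_q) mod q: c ≡ 7 (mod 13), and 7^5 mod 13 = 11.
h = q_inv·(m₁ − m₂) mod p = 50·(52 − 11) mod 59 = 44.
m = m₂ + h·q = 11 + 44·13 = 583.

583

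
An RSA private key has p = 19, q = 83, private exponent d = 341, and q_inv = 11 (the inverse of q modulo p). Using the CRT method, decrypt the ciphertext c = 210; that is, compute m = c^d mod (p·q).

d_p = d mod (p−1) = 341 mod 18 = 17; d_q = d mod (q−1) = 13.
m₁ = c^(d_p) mod p: c ≡ 1 (mod 19), and 1^17 mod 19 = 1.
m₂ = c^(d_q) mod q: c ≡ 44 (mod 83), and 44^13 mod 83 = 28.
h = q_inv·(m₁ − m₂) mod p = 11·(1 − 28) mod 19 = 7.
m = m₂ + h·q = 28 + 7·83 = 609.

609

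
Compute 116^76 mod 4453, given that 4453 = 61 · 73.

3350

Mod 61: 116 ≡ 55; by Fermat, exponent reduces to 76 mod 60 = 16; 55^16 ≡ 56 (mod 61).
Mod 73: 116 ≡ 43; by Fermat, exponent reduces to 76 mod 72 = 4; 43^4 ≡ 65 (mod 73).
Combine by CRT: x ≡ 56 (mod 61), x ≡ 65 (mod 73) ⇒ x ≡ 3350 (mod 4453).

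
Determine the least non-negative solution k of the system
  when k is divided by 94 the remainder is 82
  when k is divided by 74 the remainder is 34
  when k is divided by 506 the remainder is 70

769190

gcd(94, 74) = 2 and 2 | (34 − 82), so the pair is consistent; merging gives k ≡ 552 (mod 3478), where 3478 = lcm(94, 74).
gcd(3478, 506) = 2 and 2 | (70 − 552), so the pair is consistent; merging gives k ≡ 769190 (mod 879934), where 879934 = lcm(3478, 506).
The solution is unique modulo lcm(94, 74, 506) = 879934.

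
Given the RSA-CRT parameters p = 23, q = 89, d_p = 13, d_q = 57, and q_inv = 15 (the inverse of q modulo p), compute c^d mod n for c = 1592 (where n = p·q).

m₁ = c^(d_p) mod p: c ≡ 5 (mod 23), and 5^13 mod 23 = 21.
m₂ = c^(d_q) mod q: c ≡ 79 (mod 89), and 79^57 mod 89 = 18.
h = q_inv·(m₁ − m₂) mod p = 15·(21 − 18) mod 23 = 22.
m = m₂ + h·q = 18 + 22·89 = 1976.

1976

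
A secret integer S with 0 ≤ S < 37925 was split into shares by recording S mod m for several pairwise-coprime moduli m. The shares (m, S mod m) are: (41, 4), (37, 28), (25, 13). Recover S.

21488

The moduli are pairwise coprime; N = 41·37·25 = 37925.
N/41 = 925; 925 ≡ 23 (mod 41); 23·25 ≡ 1, so inverse 25.
N/37 = 1025; 1025 ≡ 26 (mod 37); 26·10 ≡ 1, so inverse 10.
N/25 = 1517; 1517 ≡ 17 (mod 25); 17·3 ≡ 1, so inverse 3.
S ≡ 4·925·25 + 28·1025·10 + 13·1517·3 = 438663.
438663 mod 37925 = 21488.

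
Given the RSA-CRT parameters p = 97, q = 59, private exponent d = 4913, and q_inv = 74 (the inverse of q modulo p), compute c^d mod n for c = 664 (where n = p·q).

5278

d_p = d mod (p−1) = 4913 mod 96 = 17; d_q = d mod (q−1) = 41.
m₁ = c^(d_p) mod p: c ≡ 82 (mod 97), and 82^17 mod 97 = 40.
m₂ = c^(d_q) mod q: c ≡ 15 (mod 59), and 15^41 mod 59 = 27.
h = q_inv·(m₁ − m₂) mod p = 74·(40 − 27) mod 97 = 89.
m = m₂ + h·q = 27 + 89·59 = 5278.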